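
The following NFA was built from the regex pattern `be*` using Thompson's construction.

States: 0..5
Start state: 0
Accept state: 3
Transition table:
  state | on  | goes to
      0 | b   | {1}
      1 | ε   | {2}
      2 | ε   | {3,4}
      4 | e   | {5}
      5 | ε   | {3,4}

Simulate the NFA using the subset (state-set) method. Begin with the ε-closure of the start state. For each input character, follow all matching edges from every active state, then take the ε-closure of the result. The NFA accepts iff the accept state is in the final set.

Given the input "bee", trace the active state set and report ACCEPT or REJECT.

start: ε-closure({0}) = {0}
'b' @ 1: {1,2,3,4}  (accept∈set)
'e' @ 2: {3,4,5}  (accept∈set)
'e' @ 3: {3,4,5}  (accept∈set)
final: {3,4,5}; accept 3 in set

Answer: ACCEPT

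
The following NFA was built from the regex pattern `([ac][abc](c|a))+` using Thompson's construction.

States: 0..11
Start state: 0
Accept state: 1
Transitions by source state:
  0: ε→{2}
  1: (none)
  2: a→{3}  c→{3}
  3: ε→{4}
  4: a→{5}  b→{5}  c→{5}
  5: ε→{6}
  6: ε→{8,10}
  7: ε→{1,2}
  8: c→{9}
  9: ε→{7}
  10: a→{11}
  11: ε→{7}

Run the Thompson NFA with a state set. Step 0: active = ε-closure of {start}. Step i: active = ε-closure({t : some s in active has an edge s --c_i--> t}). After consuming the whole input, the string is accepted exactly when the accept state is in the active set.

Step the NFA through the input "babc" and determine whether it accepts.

start: ε-closure({0}) = {0,2}
'b' @ 1: {}  — no active states
rest 'abc' ignored (set empty)
end set {} — state 1 not in

Answer: REJECT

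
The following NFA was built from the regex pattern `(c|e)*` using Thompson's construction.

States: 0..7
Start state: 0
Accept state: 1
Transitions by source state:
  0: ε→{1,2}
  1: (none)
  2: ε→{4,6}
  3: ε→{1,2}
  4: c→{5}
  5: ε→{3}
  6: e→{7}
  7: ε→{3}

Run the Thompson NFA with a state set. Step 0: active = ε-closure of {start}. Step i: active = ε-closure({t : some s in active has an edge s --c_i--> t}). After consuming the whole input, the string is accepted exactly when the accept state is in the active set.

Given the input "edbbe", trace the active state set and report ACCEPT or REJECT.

Answer: REJECT

Steps:
S₀ = ε-closure({0}) = {0,1,2,4,6}
'e' @ 1: {1,2,3,4,6,7}  [accepting]
'd' @ 2: {}  — dead — no transitions
rest 'bbe' ignored (set empty)
final: {}; accept 1 not in set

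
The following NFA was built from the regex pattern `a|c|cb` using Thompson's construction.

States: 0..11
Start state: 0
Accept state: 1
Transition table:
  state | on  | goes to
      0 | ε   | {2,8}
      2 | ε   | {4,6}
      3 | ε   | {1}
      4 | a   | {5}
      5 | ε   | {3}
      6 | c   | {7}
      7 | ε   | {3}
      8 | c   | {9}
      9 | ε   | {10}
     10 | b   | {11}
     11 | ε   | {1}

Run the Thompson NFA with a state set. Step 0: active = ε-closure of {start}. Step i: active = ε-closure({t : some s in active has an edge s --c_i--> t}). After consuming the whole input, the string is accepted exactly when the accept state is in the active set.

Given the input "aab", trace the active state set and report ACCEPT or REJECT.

Answer: REJECT

Derivation:
S₀ = ε-closure({0}) = {0,2,4,6,8}
'a' @ 1: {1,3,5}  ✓accept
'a' @ 2: {}  — state set empty
rest 'b' ignored (set empty)
final: {}; accept 1 not in set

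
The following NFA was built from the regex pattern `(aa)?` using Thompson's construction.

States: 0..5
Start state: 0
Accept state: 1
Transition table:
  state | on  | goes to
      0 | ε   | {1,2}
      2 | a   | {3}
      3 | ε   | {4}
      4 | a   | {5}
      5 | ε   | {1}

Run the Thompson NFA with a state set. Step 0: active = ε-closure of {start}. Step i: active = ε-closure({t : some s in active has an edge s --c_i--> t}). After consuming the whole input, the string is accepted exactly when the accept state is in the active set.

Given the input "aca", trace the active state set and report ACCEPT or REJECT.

initial (ε-close {0}): {0,1,2}
'a' @ 1: {3,4}
'c' @ 2: {}  — no active states
rest 'a' ignored (set empty)
after full input: {}  (accept=1 not in)

Answer: REJECT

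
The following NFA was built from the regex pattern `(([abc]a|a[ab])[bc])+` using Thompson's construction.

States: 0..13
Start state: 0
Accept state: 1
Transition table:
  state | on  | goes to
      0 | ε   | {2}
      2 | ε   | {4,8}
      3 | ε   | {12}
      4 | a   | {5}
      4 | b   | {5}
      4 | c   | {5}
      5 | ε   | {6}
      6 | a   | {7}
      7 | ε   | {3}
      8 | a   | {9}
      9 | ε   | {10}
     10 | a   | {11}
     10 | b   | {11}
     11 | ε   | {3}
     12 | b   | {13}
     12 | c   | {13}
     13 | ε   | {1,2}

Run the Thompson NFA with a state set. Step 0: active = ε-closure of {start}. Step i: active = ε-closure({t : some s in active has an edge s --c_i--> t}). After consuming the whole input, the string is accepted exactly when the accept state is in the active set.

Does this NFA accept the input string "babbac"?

initial (ε-close {0}): {0,2,4,8}
'b' @ 1: {5,6}
'a' @ 2: {3,7,12}
'b' @ 3: {1,2,4,8,13}  [accepting]
'b' @ 4: {5,6}
'a' @ 5: {3,7,12}
'c' @ 6: {1,2,4,8,13}  [accepting]
end set {1,2,4,8,13} — state 1 in

Answer: ACCEPT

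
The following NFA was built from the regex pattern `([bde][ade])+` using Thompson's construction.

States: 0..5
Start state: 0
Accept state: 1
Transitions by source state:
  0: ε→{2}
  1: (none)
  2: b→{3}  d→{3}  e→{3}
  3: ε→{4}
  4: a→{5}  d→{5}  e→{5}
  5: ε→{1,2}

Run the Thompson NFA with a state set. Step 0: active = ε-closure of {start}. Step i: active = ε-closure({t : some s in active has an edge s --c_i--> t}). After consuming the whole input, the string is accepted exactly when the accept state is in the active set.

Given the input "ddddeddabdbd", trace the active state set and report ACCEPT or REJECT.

Answer: ACCEPT

Steps:
start: ε-closure({0}) = {0,2}
'd' @ 1: {3,4}
'd' @ 2: {1,2,5}  (accept∈set)
'd' @ 3: {3,4}
'd' @ 4: {1,2,5}  (accept∈set)
'e' @ 5: {3,4}
'd' @ 6: {1,2,5}  (accept∈set)
'd' @ 7: {3,4}
'a' @ 8: {1,2,5}  (accept∈set)
'b' @ 9: {3,4}
'd' @ 10: {1,2,5}  (accept∈set)
'b' @ 11: {3,4}
'd' @ 12: {1,2,5}  (accept∈set)
final: {1,2,5}; accept 1 in set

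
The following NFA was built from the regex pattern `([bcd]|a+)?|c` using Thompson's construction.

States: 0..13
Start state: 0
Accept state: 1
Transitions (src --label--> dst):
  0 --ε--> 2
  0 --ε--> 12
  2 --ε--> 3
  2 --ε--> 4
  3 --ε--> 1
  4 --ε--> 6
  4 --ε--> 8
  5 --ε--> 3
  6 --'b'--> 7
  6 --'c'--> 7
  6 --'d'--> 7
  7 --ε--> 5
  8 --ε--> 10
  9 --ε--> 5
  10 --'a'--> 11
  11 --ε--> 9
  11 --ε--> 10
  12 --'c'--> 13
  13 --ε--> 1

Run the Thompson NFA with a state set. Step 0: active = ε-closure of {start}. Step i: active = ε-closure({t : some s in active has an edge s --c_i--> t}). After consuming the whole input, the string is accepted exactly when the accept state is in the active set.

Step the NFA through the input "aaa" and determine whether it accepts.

initial (ε-close {0}): {0,1,2,3,4,6,8,10,12}
'a' @ 1: {1,3,5,9,10,11}  [accepting]
'a' @ 2: {1,3,5,9,10,11}  [accepting]
'a' @ 3: {1,3,5,9,10,11}  [accepting]
final: {1,3,5,9,10,11}; accept 1 in set

Answer: ACCEPT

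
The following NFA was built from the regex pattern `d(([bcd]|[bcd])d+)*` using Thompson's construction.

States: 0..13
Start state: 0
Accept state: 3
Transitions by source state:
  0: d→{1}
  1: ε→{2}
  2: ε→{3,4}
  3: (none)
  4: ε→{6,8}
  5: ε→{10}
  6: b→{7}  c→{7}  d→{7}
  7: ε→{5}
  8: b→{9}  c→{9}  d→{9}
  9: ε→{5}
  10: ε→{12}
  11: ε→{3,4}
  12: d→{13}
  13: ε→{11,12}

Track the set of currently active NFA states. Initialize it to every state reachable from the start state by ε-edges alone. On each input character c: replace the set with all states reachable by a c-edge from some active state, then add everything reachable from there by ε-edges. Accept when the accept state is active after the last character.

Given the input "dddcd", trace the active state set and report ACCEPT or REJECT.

Answer: ACCEPT

Derivation:
start: ε-closure({0}) = {0}
'd' @ 1: {1,2,3,4,6,8}  (accept∈set)
'd' @ 2: {5,7,9,10,12}
'd' @ 3: {3,4,6,8,11,12,13}  (accept∈set)
'c' @ 4: {5,7,9,10,12}
'd' @ 5: {3,4,6,8,11,12,13}  (accept∈set)
final: {3,4,6,8,11,12,13}; accept 3 in set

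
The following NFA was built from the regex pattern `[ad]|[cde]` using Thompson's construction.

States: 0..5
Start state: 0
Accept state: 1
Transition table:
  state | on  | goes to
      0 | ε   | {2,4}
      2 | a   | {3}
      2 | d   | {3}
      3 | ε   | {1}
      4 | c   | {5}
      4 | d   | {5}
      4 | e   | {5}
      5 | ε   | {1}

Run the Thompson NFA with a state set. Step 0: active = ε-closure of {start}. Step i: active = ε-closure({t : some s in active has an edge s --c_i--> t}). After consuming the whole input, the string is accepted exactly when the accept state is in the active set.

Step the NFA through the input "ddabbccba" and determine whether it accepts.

initial (ε-close {0}): {0,2,4}
'd' @ 1: {1,3,5}  [accepting]
'd' @ 2: {}  — no active states
rest 'abbccba' ignored (set empty)
after full input: {}  (accept=1 not in)

Answer: REJECT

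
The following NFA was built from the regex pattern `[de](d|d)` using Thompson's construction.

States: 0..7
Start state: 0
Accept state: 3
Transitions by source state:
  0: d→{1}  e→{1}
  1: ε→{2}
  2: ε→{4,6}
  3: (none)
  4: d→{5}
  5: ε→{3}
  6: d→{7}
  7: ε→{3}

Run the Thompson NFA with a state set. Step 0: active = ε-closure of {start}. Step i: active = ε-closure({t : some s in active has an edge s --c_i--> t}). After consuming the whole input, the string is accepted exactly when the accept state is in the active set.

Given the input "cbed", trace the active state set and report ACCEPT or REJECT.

Answer: REJECT

Derivation:
start: ε-closure({0}) = {0}
'c' @ 1: {}  — no active states
rest 'bed' ignored (set empty)
after full input: {}  (accept=3 not in)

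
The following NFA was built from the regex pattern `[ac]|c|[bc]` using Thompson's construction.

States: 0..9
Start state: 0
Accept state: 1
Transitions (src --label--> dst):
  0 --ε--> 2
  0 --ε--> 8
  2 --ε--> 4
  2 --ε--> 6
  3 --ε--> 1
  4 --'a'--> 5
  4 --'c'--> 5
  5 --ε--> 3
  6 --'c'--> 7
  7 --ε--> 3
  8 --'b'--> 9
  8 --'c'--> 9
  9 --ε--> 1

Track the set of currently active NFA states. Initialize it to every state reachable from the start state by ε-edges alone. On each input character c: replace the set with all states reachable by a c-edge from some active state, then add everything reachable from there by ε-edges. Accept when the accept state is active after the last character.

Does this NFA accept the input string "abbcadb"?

initial (ε-close {0}): {0,2,4,6,8}
'a' @ 1: {1,3,5}  (accept∈set)
'b' @ 2: {}  — no active states
rest 'bcadb' ignored (set empty)
after full input: {}  (accept=1 not in)

Answer: REJECT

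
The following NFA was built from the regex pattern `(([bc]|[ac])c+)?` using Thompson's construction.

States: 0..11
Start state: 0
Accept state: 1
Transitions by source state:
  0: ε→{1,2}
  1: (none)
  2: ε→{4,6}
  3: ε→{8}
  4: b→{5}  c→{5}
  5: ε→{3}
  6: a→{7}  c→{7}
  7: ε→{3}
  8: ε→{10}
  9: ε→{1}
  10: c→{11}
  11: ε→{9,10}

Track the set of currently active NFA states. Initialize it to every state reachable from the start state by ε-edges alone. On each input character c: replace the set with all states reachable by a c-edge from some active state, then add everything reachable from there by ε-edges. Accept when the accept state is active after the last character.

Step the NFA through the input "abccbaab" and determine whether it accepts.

initial (ε-close {0}): {0,1,2,4,6}
'a' @ 1: {3,7,8,10}
'b' @ 2: {}  — state set empty
rest 'ccbaab' ignored (set empty)
after full input: {}  (accept=1 not in)

Answer: REJECT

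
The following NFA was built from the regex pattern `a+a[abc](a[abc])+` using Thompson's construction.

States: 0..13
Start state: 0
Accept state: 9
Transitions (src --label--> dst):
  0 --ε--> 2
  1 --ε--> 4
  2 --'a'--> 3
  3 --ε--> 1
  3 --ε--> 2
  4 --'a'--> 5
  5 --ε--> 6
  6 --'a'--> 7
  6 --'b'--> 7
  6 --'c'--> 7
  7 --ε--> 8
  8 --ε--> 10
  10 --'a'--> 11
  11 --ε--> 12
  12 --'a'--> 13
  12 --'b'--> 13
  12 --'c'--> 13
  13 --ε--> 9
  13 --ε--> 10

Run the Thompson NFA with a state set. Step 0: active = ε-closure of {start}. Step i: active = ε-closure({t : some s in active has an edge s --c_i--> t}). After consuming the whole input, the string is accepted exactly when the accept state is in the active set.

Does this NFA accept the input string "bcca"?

initial (ε-close {0}): {0,2}
'b' @ 1: {}  — state set empty
rest 'cca' ignored (set empty)
after full input: {}  (accept=9 not in)

Answer: REJECT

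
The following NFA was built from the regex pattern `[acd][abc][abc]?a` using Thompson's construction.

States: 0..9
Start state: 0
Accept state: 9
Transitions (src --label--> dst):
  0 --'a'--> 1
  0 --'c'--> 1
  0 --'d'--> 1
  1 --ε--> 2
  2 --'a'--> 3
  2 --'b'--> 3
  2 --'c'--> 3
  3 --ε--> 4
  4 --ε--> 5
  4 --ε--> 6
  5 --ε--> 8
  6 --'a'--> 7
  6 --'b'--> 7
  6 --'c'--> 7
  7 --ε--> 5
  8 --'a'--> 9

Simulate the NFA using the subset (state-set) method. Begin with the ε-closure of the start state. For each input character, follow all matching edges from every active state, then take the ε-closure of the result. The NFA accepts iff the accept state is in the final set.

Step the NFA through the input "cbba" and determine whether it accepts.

start: ε-closure({0}) = {0}
'c' @ 1: {1,2}
'b' @ 2: {3,4,5,6,8}
'b' @ 3: {5,7,8}
'a' @ 4: {9}  (accept∈set)
final: {9}; accept 9 in set

Answer: ACCEPT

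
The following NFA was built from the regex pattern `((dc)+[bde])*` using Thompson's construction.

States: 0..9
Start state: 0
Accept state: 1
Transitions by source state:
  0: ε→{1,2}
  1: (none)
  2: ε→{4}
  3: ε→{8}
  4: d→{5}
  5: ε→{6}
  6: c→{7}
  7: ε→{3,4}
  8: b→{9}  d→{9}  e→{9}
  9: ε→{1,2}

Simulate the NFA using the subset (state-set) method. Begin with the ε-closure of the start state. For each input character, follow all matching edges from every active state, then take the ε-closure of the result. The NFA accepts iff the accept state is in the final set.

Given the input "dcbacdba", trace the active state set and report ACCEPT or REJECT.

initial (ε-close {0}): {0,1,2,4}
'd' @ 1: {5,6}
'c' @ 2: {3,4,7,8}
'b' @ 3: {1,2,4,9}  (accept∈set)
'a' @ 4: {}  — state set empty
rest 'cdba' ignored (set empty)
final: {}; accept 1 not in set

Answer: REJECT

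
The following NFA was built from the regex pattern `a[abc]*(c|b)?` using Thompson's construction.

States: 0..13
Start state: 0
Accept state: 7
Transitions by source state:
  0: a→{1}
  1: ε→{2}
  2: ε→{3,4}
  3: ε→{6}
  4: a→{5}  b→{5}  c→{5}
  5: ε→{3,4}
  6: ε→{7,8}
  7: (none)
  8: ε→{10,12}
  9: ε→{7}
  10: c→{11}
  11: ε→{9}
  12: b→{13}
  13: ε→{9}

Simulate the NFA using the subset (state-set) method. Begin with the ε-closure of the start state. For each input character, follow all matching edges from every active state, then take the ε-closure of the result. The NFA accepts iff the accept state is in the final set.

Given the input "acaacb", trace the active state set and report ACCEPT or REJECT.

initial (ε-close {0}): {0}
'a' @ 1: {1,2,3,4,6,7,8,10,12}  ✓accept
'c' @ 2: {3,4,5,6,7,8,9,10,11,12}  ✓accept
'a' @ 3: {3,4,5,6,7,8,10,12}  ✓accept
'a' @ 4: {3,4,5,6,7,8,10,12}  ✓accept
'c' @ 5: {3,4,5,6,7,8,9,10,11,12}  ✓accept
'b' @ 6: {3,4,5,6,7,8,9,10,12,13}  ✓accept
end set {3,4,5,6,7,8,9,10,12,13} — state 7 in

Answer: ACCEPT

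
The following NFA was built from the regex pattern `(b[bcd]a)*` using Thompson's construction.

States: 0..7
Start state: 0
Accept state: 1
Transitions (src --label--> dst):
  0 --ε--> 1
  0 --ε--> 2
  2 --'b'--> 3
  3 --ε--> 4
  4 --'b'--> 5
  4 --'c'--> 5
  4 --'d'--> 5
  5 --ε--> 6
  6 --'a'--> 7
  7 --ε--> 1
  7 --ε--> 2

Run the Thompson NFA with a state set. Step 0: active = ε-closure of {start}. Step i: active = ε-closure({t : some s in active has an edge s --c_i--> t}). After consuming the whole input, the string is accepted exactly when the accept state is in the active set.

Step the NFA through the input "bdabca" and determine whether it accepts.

initial (ε-close {0}): {0,1,2}
'b' @ 1: {3,4}
'd' @ 2: {5,6}
'a' @ 3: {1,2,7}  [accepting]
'b' @ 4: {3,4}
'c' @ 5: {5,6}
'a' @ 6: {1,2,7}  [accepting]
end set {1,2,7} — state 1 in

Answer: ACCEPT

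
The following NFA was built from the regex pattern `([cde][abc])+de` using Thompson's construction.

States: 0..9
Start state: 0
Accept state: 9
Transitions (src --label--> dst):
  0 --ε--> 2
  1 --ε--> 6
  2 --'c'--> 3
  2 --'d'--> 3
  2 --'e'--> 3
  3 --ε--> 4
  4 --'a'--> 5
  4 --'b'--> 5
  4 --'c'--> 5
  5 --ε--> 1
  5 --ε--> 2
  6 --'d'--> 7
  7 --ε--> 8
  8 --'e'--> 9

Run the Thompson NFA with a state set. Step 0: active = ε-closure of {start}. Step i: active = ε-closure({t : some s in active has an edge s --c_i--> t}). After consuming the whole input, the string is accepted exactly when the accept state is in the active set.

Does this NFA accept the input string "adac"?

S₀ = ε-closure({0}) = {0,2}
'a' @ 1: {}  — no active states
rest 'dac' ignored (set empty)
final: {}; accept 9 not in set

Answer: REJECT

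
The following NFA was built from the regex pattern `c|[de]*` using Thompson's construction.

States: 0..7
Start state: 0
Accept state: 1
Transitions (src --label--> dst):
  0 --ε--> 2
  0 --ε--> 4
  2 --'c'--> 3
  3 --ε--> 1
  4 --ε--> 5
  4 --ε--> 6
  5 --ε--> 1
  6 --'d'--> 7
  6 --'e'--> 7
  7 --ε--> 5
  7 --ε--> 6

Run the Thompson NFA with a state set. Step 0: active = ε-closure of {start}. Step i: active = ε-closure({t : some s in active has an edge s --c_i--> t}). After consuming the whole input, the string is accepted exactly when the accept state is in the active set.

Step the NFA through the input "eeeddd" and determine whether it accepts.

S₀ = ε-closure({0}) = {0,1,2,4,5,6}
'e' @ 1: {1,5,6,7}  (accept∈set)
'e' @ 2: {1,5,6,7}  (accept∈set)
'e' @ 3: {1,5,6,7}  (accept∈set)
'd' @ 4: {1,5,6,7}  (accept∈set)
'd' @ 5: {1,5,6,7}  (accept∈set)
'd' @ 6: {1,5,6,7}  (accept∈set)
end set {1,5,6,7} — state 1 in

Answer: ACCEPT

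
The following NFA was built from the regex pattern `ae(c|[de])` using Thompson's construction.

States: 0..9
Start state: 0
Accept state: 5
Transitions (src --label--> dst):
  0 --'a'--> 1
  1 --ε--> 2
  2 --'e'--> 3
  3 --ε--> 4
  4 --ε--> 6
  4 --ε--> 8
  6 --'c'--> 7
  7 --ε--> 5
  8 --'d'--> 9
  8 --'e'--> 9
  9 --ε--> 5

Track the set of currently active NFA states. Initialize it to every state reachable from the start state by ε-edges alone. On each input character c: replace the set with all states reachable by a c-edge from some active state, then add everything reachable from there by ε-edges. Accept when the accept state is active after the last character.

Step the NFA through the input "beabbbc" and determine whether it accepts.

S₀ = ε-closure({0}) = {0}
'b' @ 1: {}  — state set empty
rest 'eabbbc' ignored (set empty)
end set {} — state 5 not in

Answer: REJECT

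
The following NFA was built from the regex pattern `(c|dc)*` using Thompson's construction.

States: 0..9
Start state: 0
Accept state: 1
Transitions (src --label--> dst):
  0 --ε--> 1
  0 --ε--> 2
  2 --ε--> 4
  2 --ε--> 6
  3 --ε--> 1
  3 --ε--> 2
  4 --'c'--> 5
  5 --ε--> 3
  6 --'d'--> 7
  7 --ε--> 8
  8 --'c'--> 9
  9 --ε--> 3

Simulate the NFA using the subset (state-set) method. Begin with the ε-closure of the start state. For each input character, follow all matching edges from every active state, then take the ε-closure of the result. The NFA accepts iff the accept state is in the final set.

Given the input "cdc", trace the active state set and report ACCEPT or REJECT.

Answer: ACCEPT

Steps:
S₀ = ε-closure({0}) = {0,1,2,4,6}
'c' @ 1: {1,2,3,4,5,6}  [accepting]
'd' @ 2: {7,8}
'c' @ 3: {1,2,3,4,6,9}  [accepting]
end set {1,2,3,4,6,9} — state 1 in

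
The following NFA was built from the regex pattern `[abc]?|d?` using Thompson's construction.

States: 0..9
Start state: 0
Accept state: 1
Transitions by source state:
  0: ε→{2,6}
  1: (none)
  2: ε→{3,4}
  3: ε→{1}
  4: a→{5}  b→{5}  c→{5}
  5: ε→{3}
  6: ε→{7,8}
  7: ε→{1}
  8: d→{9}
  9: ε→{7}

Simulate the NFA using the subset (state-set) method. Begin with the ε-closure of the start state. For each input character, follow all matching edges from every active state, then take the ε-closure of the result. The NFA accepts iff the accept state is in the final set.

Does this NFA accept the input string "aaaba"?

S₀ = ε-closure({0}) = {0,1,2,3,4,6,7,8}
'a' @ 1: {1,3,5}  [accepting]
'a' @ 2: {}  — state set empty
rest 'aba' ignored (set empty)
final: {}; accept 1 not in set

Answer: REJECT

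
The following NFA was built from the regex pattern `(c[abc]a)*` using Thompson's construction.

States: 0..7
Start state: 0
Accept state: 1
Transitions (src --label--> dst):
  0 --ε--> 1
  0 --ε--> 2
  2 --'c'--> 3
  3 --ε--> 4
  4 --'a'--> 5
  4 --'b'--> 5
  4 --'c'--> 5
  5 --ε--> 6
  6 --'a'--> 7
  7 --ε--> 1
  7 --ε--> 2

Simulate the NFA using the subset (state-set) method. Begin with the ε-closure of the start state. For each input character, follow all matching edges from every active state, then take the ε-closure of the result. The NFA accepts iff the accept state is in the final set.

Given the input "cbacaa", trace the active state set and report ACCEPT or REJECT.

Answer: ACCEPT

Trace:
initial (ε-close {0}): {0,1,2}
'c' @ 1: {3,4}
'b' @ 2: {5,6}
'a' @ 3: {1,2,7}  (accept∈set)
'c' @ 4: {3,4}
'a' @ 5: {5,6}
'a' @ 6: {1,2,7}  (accept∈set)
end set {1,2,7} — state 1 in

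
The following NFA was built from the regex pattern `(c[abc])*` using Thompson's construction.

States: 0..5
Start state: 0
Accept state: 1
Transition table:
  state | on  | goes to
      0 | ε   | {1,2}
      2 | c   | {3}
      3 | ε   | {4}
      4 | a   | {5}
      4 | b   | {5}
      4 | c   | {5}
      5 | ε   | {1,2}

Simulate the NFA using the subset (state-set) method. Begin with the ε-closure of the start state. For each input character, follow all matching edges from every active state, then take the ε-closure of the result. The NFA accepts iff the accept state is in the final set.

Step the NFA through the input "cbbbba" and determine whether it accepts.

S₀ = ε-closure({0}) = {0,1,2}
'c' @ 1: {3,4}
'b' @ 2: {1,2,5}  ✓accept
'b' @ 3: {}  — dead — no transitions
rest 'bba' ignored (set empty)
end set {} — state 1 not in

Answer: REJECT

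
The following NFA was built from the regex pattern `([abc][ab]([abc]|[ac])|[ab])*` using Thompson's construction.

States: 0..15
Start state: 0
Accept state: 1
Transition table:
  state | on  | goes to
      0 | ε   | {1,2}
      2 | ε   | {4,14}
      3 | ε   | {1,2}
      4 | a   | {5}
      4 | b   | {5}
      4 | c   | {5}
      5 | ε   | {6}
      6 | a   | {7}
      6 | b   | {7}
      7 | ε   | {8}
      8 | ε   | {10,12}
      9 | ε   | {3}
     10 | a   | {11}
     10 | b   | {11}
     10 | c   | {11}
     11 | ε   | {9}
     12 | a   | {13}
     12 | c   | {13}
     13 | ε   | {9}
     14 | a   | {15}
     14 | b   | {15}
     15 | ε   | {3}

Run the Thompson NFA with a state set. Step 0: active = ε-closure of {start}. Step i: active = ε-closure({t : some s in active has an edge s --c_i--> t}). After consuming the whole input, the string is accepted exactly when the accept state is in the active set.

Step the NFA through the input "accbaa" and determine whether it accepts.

start: ε-closure({0}) = {0,1,2,4,14}
'a' @ 1: {1,2,3,4,5,6,14,15}  (accept∈set)
'c' @ 2: {5,6}
'c' @ 3: {}  — dead — no transitions
rest 'baa' ignored (set empty)
final: {}; accept 1 not in set

Answer: REJECT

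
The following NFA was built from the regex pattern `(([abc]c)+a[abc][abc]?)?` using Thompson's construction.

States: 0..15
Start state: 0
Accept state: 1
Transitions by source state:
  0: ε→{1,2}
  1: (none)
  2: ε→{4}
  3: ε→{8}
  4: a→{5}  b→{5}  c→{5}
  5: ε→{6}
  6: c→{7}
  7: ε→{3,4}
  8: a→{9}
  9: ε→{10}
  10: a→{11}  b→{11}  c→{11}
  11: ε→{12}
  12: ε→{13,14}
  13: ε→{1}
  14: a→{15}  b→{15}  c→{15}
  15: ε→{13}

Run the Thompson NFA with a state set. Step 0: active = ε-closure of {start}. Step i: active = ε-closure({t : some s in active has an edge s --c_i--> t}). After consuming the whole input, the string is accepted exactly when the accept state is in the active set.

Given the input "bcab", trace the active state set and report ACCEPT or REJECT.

S₀ = ε-closure({0}) = {0,1,2,4}
'b' @ 1: {5,6}
'c' @ 2: {3,4,7,8}
'a' @ 3: {5,6,9,10}
'b' @ 4: {1,11,12,13,14}  [accepting]
end set {1,11,12,13,14} — state 1 in

Answer: ACCEPT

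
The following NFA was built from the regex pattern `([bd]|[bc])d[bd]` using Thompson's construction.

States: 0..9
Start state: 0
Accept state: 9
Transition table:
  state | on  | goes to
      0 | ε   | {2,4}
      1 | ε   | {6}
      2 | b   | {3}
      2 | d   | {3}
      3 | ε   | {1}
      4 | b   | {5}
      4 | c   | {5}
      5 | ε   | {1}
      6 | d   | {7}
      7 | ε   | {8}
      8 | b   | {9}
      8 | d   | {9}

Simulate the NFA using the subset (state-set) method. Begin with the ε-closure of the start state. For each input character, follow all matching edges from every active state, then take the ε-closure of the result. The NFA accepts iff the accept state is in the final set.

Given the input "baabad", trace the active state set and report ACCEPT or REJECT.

Answer: REJECT

Trace:
initial (ε-close {0}): {0,2,4}
'b' @ 1: {1,3,5,6}
'a' @ 2: {}  — no active states
rest 'abad' ignored (set empty)
after full input: {}  (accept=9 not in)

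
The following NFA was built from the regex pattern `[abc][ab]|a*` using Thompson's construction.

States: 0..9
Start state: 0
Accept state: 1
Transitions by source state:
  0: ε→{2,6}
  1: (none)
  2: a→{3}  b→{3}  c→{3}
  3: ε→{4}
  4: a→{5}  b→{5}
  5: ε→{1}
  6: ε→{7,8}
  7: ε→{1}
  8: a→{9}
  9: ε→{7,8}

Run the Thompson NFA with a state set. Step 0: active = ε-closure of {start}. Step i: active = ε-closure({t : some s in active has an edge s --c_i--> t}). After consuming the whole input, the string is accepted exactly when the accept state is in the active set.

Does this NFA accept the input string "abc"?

Answer: REJECT

Trace:
start: ε-closure({0}) = {0,1,2,6,7,8}
'a' @ 1: {1,3,4,7,8,9}  (accept∈set)
'b' @ 2: {1,5}  (accept∈set)
'c' @ 3: {}  — dead — no transitions
final: {}; accept 1 not in set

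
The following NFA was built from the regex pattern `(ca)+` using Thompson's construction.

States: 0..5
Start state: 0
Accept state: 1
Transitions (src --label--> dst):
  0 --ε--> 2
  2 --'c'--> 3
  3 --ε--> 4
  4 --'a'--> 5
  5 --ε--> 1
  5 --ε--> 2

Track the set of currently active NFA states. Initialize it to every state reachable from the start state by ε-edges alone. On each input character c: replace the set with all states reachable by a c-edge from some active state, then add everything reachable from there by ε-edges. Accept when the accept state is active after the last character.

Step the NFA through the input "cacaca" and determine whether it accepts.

Answer: ACCEPT

Derivation:
start: ε-closure({0}) = {0,2}
'c' @ 1: {3,4}
'a' @ 2: {1,2,5}  [accepting]
'c' @ 3: {3,4}
'a' @ 4: {1,2,5}  [accepting]
'c' @ 5: {3,4}
'a' @ 6: {1,2,5}  [accepting]
after full input: {1,2,5}  (accept=1 in)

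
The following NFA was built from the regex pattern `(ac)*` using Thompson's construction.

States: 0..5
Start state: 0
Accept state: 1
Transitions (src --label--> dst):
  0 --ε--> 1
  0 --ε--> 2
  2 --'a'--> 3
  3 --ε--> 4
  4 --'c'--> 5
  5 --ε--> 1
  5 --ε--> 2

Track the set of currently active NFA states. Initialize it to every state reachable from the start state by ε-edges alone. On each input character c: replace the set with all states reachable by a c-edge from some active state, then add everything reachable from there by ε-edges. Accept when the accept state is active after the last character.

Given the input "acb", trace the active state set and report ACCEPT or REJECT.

Answer: REJECT

Steps:
start: ε-closure({0}) = {0,1,2}
'a' @ 1: {3,4}
'c' @ 2: {1,2,5}  ✓accept
'b' @ 3: {}  — state set empty
end set {} — state 1 not in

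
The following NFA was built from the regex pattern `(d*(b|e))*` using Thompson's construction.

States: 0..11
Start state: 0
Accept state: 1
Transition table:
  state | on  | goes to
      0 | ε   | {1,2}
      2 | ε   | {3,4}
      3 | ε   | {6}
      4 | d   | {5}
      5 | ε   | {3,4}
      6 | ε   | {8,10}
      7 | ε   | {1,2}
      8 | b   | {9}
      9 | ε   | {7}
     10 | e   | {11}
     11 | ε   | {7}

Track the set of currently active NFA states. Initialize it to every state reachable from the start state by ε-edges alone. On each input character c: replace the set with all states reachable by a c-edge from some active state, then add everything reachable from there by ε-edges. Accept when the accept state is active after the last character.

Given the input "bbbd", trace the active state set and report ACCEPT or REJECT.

start: ε-closure({0}) = {0,1,2,3,4,6,8,10}
'b' @ 1: {1,2,3,4,6,7,8,9,10}  (accept∈set)
'b' @ 2: {1,2,3,4,6,7,8,9,10}  (accept∈set)
'b' @ 3: {1,2,3,4,6,7,8,9,10}  (accept∈set)
'd' @ 4: {3,4,5,6,8,10}
after full input: {3,4,5,6,8,10}  (accept=1 not in)

Answer: REJECT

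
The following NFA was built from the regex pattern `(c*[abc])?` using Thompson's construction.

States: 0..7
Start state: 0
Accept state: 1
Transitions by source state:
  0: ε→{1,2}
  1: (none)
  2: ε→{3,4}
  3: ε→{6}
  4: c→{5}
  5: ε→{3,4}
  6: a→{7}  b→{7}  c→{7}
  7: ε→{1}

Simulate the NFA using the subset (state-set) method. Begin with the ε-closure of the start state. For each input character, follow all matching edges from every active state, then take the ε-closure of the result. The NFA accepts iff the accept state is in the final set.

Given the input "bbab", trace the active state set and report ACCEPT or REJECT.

Answer: REJECT

Derivation:
initial (ε-close {0}): {0,1,2,3,4,6}
'b' @ 1: {1,7}  [accepting]
'b' @ 2: {}  — dead — no transitions
rest 'ab' ignored (set empty)
final: {}; accept 1 not in set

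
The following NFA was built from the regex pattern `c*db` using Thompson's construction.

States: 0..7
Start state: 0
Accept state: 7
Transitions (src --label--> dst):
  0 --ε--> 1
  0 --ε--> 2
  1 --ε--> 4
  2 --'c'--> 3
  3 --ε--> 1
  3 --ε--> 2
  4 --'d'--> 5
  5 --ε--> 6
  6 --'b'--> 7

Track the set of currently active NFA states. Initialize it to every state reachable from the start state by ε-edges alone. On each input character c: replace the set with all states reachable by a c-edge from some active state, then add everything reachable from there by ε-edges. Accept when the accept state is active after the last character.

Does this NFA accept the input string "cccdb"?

initial (ε-close {0}): {0,1,2,4}
'c' @ 1: {1,2,3,4}
'c' @ 2: {1,2,3,4}
'c' @ 3: {1,2,3,4}
'd' @ 4: {5,6}
'b' @ 5: {7}  [accepting]
end set {7} — state 7 in

Answer: ACCEPT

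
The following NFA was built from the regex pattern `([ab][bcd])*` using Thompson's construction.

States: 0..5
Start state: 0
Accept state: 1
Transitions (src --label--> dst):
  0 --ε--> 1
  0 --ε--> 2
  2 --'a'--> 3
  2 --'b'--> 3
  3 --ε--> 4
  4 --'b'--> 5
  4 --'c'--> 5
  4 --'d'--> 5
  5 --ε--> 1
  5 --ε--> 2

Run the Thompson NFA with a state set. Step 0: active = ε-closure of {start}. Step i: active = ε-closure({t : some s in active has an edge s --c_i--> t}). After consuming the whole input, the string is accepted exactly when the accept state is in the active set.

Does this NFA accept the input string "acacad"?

Answer: ACCEPT

Derivation:
start: ε-closure({0}) = {0,1,2}
'a' @ 1: {3,4}
'c' @ 2: {1,2,5}  (accept∈set)
'a' @ 3: {3,4}
'c' @ 4: {1,2,5}  (accept∈set)
'a' @ 5: {3,4}
'd' @ 6: {1,2,5}  (accept∈set)
end set {1,2,5} — state 1 in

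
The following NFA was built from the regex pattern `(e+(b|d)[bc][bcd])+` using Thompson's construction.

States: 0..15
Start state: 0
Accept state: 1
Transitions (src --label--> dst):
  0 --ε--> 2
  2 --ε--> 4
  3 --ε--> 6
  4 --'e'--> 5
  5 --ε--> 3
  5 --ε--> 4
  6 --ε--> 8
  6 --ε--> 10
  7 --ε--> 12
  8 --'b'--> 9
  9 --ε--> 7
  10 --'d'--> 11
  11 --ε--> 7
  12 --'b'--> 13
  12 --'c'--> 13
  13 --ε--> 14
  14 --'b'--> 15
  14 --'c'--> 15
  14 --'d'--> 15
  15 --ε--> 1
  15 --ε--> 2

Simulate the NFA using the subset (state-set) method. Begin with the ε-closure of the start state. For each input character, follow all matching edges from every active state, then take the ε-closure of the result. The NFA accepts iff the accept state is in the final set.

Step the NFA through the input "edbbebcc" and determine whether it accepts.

start: ε-closure({0}) = {0,2,4}
'e' @ 1: {3,4,5,6,8,10}
'd' @ 2: {7,11,12}
'b' @ 3: {13,14}
'b' @ 4: {1,2,4,15}  [accepting]
'e' @ 5: {3,4,5,6,8,10}
'b' @ 6: {7,9,12}
'c' @ 7: {13,14}
'c' @ 8: {1,2,4,15}  [accepting]
final: {1,2,4,15}; accept 1 in set

Answer: ACCEPT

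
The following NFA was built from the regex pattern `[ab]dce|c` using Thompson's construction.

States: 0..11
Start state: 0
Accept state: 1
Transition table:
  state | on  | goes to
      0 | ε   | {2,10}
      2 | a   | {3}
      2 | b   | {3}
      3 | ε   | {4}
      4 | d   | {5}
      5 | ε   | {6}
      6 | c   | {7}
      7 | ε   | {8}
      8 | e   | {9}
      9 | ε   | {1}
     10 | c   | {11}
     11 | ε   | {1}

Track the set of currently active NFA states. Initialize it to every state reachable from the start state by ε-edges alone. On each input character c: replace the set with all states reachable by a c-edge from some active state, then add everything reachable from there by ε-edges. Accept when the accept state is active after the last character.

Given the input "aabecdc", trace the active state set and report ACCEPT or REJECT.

start: ε-closure({0}) = {0,2,10}
'a' @ 1: {3,4}
'a' @ 2: {}  — dead — no transitions
rest 'becdc' ignored (set empty)
final: {}; accept 1 not in set

Answer: REJECT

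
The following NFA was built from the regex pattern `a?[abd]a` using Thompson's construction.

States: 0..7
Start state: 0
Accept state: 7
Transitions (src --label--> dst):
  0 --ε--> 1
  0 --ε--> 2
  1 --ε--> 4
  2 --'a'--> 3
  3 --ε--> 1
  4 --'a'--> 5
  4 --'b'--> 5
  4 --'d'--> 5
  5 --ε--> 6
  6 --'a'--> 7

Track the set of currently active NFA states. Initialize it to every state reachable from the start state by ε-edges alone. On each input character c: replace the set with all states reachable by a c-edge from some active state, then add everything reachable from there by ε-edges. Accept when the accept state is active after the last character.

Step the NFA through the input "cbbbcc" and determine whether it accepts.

initial (ε-close {0}): {0,1,2,4}
'c' @ 1: {}  — no active states
rest 'bbbcc' ignored (set empty)
after full input: {}  (accept=7 not in)

Answer: REJECT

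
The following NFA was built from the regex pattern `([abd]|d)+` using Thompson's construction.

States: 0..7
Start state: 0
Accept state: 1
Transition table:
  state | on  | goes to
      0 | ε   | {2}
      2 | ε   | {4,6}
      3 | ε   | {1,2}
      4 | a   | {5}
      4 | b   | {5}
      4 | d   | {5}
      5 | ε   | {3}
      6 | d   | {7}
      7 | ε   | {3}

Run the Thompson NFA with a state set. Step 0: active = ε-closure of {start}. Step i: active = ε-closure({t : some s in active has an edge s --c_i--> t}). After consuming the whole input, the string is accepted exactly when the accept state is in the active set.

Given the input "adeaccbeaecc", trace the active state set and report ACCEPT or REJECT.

initial (ε-close {0}): {0,2,4,6}
'a' @ 1: {1,2,3,4,5,6}  ✓accept
'd' @ 2: {1,2,3,4,5,6,7}  ✓accept
'e' @ 3: {}  — no active states
rest 'accbeaecc' ignored (set empty)
final: {}; accept 1 not in set

Answer: REJECT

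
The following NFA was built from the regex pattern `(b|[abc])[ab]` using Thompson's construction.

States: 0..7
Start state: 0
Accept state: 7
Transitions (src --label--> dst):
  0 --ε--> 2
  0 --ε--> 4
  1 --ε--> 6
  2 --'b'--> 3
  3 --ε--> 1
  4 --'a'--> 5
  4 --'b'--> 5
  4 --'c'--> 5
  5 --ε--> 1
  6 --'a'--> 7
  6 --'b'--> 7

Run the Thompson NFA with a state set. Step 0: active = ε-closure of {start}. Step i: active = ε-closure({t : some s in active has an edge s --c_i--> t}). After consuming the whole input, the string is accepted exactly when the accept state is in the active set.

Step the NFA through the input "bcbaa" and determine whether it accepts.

start: ε-closure({0}) = {0,2,4}
'b' @ 1: {1,3,5,6}
'c' @ 2: {}  — dead — no transitions
rest 'baa' ignored (set empty)
after full input: {}  (accept=7 not in)

Answer: REJECT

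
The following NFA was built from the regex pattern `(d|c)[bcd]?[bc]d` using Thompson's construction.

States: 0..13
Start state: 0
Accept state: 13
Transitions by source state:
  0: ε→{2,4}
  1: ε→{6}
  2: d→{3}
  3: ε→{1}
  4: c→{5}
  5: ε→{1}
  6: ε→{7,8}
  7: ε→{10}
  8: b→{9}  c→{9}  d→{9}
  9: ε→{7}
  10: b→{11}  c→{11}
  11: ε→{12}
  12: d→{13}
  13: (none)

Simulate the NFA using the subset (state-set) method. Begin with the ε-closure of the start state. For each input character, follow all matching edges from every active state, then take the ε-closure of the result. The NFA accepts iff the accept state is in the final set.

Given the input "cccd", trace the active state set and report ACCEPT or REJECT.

Answer: ACCEPT

Derivation:
start: ε-closure({0}) = {0,2,4}
'c' @ 1: {1,5,6,7,8,10}
'c' @ 2: {7,9,10,11,12}
'c' @ 3: {11,12}
'd' @ 4: {13}  [accepting]
after full input: {13}  (accept=13 in)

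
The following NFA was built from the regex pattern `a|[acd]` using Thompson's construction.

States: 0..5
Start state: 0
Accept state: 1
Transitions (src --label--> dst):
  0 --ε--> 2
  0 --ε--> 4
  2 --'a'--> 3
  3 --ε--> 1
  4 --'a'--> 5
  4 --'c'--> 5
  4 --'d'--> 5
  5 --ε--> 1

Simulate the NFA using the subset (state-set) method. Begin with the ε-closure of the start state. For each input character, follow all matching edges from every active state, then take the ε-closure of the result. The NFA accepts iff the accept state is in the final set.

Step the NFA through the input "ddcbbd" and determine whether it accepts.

S₀ = ε-closure({0}) = {0,2,4}
'd' @ 1: {1,5}  [accepting]
'd' @ 2: {}  — dead — no transitions
rest 'cbbd' ignored (set empty)
end set {} — state 1 not in

Answer: REJECT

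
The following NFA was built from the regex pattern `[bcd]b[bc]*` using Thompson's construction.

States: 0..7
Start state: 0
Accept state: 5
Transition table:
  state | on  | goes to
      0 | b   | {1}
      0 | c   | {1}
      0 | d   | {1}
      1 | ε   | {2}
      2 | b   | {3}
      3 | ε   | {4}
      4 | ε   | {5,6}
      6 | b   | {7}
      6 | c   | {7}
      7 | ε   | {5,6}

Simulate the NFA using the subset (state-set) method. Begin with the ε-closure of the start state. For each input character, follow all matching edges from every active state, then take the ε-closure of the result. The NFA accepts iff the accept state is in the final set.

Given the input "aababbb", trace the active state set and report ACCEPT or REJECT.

Answer: REJECT

Derivation:
initial (ε-close {0}): {0}
'a' @ 1: {}  — state set empty
rest 'ababbb' ignored (set empty)
after full input: {}  (accept=5 not in)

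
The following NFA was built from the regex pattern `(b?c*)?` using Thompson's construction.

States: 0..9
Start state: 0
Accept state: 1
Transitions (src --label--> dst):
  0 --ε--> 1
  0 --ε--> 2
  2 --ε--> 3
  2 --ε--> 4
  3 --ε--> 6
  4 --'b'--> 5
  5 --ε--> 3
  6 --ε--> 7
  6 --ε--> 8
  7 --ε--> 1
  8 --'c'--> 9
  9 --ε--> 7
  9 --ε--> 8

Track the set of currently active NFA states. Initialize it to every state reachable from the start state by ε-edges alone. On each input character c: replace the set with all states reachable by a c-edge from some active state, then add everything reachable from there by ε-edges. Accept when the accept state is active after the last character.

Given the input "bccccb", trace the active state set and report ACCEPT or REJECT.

Answer: REJECT

Steps:
initial (ε-close {0}): {0,1,2,3,4,6,7,8}
'b' @ 1: {1,3,5,6,7,8}  [accepting]
'c' @ 2: {1,7,8,9}  [accepting]
'c' @ 3: {1,7,8,9}  [accepting]
'c' @ 4: {1,7,8,9}  [accepting]
'c' @ 5: {1,7,8,9}  [accepting]
'b' @ 6: {}  — state set empty
final: {}; accept 1 not in set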